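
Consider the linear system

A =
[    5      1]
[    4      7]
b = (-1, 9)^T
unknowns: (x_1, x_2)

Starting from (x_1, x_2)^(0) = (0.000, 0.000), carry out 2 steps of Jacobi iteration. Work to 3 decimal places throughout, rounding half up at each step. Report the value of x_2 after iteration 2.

1.400

Iteration 1:
  x_1 = (-1 - (1)·0.000) / (5) = -0.200
  x_2 = (9 - (4)·0.000) / (7) = 1.286
Iteration 2:
  x_1 = (-1 - (1)·1.286) / (5) = -0.457
  x_2 = (9 - (4)·-0.200) / (7) = 1.400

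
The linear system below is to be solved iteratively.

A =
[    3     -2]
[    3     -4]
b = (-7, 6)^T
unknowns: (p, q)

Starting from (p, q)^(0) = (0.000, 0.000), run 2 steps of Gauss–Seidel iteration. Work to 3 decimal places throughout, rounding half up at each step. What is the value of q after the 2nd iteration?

Iteration 1:
  p = (-7 - (-2)·0.000) / (3) = -2.333
  q = (6 - (3)·-2.333) / (-4) = -3.250
Iteration 2:
  p = (-7 - (-2)·-3.250) / (3) = -4.500
  q = (6 - (3)·-4.500) / (-4) = -4.875

-4.875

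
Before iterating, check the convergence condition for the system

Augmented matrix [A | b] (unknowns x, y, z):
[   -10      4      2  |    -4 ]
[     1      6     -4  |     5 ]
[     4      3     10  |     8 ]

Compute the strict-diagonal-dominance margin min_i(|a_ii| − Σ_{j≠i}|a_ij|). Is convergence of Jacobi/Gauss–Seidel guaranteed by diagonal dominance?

row 1: |-10| − (4+2) = 4
row 2: |6| − (1+4) = 1
row 3: |10| − (4+3) = 3
minimum over rows = 1 → strictly diagonally dominant (convergence guaranteed)

1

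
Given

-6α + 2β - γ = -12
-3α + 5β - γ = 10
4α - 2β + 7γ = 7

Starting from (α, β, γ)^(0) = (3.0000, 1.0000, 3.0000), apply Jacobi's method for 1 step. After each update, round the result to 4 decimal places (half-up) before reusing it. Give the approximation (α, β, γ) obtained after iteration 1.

Iteration 1:
  α = (-12 - (2)·1.0000 - (-1)·3.0000) / (-6) = 1.8333
  β = (10 - (-3)·3.0000 - (-1)·3.0000) / (5) = 4.4000
  γ = (7 - (4)·3.0000 - (-2)·1.0000) / (7) = -0.4286

(1.8333, 4.4000, -0.4286)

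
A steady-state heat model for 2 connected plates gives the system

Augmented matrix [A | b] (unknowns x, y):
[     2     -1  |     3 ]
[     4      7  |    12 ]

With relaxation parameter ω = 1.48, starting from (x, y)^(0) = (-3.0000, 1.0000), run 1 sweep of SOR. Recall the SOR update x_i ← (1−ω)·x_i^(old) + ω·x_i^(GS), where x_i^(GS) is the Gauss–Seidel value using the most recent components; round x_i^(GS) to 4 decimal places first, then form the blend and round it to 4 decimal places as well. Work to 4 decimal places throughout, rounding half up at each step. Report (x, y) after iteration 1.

Iteration 1:
  x: GS value = (3 - (-1)·1.0000) / (2) = 2.0000;  x ← (1−ω)·-3.0000 + ω·2.0000 = 4.4000
  y: GS value = (12 - (4)·4.4000) / (7) = -0.8000;  y ← (1−ω)·1.0000 + ω·-0.8000 = -1.6640

(4.4000, -1.6640)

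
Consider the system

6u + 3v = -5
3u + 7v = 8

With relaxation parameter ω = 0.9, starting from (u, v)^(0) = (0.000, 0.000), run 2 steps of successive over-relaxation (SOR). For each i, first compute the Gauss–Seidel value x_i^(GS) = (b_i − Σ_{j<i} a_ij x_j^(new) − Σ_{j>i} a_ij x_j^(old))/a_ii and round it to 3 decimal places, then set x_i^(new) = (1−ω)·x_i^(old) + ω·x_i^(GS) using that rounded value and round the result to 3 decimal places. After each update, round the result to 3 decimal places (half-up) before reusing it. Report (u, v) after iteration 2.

Iteration 1:
  u: GS value = (-5 - (3)·0.000) / (6) = -0.833;  u ← (1−ω)·0.000 + ω·-0.833 = -0.750
  v: GS value = (8 - (3)·-0.750) / (7) = 1.464;  v ← (1−ω)·0.000 + ω·1.464 = 1.318
Iteration 2:
  u: GS value = (-5 - (3)·1.318) / (6) = -1.492;  u ← (1−ω)·-0.750 + ω·-1.492 = -1.418
  v: GS value = (8 - (3)·-1.418) / (7) = 1.751;  v ← (1−ω)·1.318 + ω·1.751 = 1.708

(-1.418, 1.708)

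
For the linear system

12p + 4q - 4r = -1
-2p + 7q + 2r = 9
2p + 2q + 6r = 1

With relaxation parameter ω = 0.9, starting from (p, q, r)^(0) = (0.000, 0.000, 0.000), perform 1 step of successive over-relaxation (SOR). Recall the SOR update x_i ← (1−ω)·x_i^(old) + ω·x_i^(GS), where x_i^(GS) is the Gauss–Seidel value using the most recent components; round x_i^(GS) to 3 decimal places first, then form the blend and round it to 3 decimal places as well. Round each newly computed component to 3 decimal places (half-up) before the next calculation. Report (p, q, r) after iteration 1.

Iteration 1:
  p: GS value = (-1 - (4)·0.000 - (-4)·0.000) / (12) = -0.083;  p ← (1−ω)·0.000 + ω·-0.083 = -0.075
  q: GS value = (9 - (-2)·-0.075 - (2)·0.000) / (7) = 1.264;  q ← (1−ω)·0.000 + ω·1.264 = 1.138
  r: GS value = (1 - (2)·-0.075 - (2)·1.138) / (6) = -0.188;  r ← (1−ω)·0.000 + ω·-0.188 = -0.169

(-0.075, 1.138, -0.169)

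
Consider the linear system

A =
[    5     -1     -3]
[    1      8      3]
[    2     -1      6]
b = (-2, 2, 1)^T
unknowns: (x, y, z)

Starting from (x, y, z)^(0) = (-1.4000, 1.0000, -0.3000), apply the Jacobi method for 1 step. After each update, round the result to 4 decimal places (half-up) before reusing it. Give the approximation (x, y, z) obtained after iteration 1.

Iteration 1:
  x = (-2 - (-1)·1.0000 - (-3)·-0.3000) / (5) = -0.3800
  y = (2 - (1)·-1.4000 - (3)·-0.3000) / (8) = 0.5375
  z = (1 - (2)·-1.4000 - (-1)·1.0000) / (6) = 0.8000

(-0.3800, 0.5375, 0.8000)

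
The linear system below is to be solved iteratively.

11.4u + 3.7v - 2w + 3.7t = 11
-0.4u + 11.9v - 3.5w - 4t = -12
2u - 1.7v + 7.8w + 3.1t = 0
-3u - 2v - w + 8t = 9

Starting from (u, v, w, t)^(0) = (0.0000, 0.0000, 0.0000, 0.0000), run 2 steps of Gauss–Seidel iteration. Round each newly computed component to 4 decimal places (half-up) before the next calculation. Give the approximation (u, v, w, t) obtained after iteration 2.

(0.8163, -0.7179, -0.8369, 1.1470)

Iteration 1:
  u = (11 - (3.7)·0.0000 - (-2)·0.0000 - (3.7)·0.0000) / (11.4) = 0.9649
  v = (-12 - (-0.4)·0.9649 - (-3.5)·0.0000 - (-4)·0.0000) / (11.9) = -0.9760
  w = (0 - (2)·0.9649 - (-1.7)·-0.9760 - (3.1)·0.0000) / (7.8) = -0.4601
  t = (9 - (-3)·0.9649 - (-2)·-0.9760 - (-1)·-0.4601) / (8) = 1.1853
Iteration 2:
  u = (11 - (3.7)·-0.9760 - (-2)·-0.4601 - (3.7)·1.1853) / (11.4) = 0.8163
  v = (-12 - (-0.4)·0.8163 - (-3.5)·-0.4601 - (-4)·1.1853) / (11.9) = -0.7179
  w = (0 - (2)·0.8163 - (-1.7)·-0.7179 - (3.1)·1.1853) / (7.8) = -0.8369
  t = (9 - (-3)·0.8163 - (-2)·-0.7179 - (-1)·-0.8369) / (8) = 1.1470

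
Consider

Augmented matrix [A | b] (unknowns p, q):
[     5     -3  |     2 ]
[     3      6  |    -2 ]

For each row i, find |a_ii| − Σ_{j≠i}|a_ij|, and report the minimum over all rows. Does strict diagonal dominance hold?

2

row 1: |5| − (3) = 2
row 2: |6| − (3) = 3
minimum over rows = 2 → strictly diagonally dominant (convergence guaranteed)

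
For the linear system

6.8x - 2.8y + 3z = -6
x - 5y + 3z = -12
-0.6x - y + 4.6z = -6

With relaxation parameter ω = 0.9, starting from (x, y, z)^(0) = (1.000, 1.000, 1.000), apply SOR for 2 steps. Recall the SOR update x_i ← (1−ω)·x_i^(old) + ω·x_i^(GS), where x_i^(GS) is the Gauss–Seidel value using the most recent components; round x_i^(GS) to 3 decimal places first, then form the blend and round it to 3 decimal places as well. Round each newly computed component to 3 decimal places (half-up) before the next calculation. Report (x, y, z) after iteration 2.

(0.376, 2.152, -0.772)

Iteration 1:
  x: GS value = (-6 - (-2.8)·1.000 - (3)·1.000) / (6.8) = -0.912;  x ← (1−ω)·1.000 + ω·-0.912 = -0.721
  y: GS value = (-12 - (1)·-0.721 - (3)·1.000) / (-5) = 2.856;  y ← (1−ω)·1.000 + ω·2.856 = 2.670
  z: GS value = (-6 - (-0.6)·-0.721 - (-1)·2.670) / (4.6) = -0.818;  z ← (1−ω)·1.000 + ω·-0.818 = -0.636
Iteration 2:
  x: GS value = (-6 - (-2.8)·2.670 - (3)·-0.636) / (6.8) = 0.498;  x ← (1−ω)·-0.721 + ω·0.498 = 0.376
  y: GS value = (-12 - (1)·0.376 - (3)·-0.636) / (-5) = 2.094;  y ← (1−ω)·2.670 + ω·2.094 = 2.152
  z: GS value = (-6 - (-0.6)·0.376 - (-1)·2.152) / (4.6) = -0.787;  z ← (1−ω)·-0.636 + ω·-0.787 = -0.772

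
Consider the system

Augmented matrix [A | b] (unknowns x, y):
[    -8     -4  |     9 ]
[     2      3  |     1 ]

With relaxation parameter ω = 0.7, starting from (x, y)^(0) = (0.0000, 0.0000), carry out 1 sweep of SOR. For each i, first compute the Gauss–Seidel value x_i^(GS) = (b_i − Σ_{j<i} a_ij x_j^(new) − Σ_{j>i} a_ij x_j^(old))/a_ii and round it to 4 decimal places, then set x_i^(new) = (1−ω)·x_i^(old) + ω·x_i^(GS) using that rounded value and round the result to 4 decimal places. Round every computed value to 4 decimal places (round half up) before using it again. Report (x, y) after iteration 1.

Iteration 1:
  x: GS value = (9 - (-4)·0.0000) / (-8) = -1.1250;  x ← (1−ω)·0.0000 + ω·-1.1250 = -0.7875
  y: GS value = (1 - (2)·-0.7875) / (3) = 0.8583;  y ← (1−ω)·0.0000 + ω·0.8583 = 0.6008

(-0.7875, 0.6008)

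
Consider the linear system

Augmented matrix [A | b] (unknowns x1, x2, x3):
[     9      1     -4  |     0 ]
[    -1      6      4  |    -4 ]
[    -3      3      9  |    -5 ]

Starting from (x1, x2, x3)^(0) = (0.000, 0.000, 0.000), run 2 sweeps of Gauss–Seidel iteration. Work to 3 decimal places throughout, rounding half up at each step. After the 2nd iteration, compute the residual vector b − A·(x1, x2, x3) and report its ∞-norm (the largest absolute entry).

0.589

Iteration 1:
  x1 = (0 - (1)·0.000 - (-4)·0.000) / (9) = 0.000
  x2 = (-4 - (-1)·0.000 - (4)·0.000) / (6) = -0.667
  x3 = (-5 - (-3)·0.000 - (3)·-0.667) / (9) = -0.333
Iteration 2:
  x1 = (0 - (1)·-0.667 - (-4)·-0.333) / (9) = -0.074
  x2 = (-4 - (-1)·-0.074 - (4)·-0.333) / (6) = -0.457
  x3 = (-5 - (-3)·-0.074 - (3)·-0.457) / (9) = -0.428
Residual b − A·x = (-0.589, 0.380, 0.001); ∞-norm = 0.589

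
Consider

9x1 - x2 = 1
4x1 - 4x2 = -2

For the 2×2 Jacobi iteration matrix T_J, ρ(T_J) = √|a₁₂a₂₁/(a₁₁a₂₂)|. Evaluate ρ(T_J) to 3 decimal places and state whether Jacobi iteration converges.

0.333

a₁₂a₂₁/(a₁₁a₂₂) = (-1)·(4) / ((9)·(-4)) = 0.111111
ρ = √|0.111111| = √0.111111 = 0.333
ρ < 1, so Jacobi converges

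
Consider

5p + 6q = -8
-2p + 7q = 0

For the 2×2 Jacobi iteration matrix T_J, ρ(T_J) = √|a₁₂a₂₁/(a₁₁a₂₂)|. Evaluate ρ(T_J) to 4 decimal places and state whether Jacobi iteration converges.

0.5855

a₁₂a₂₁/(a₁₁a₂₂) = (6)·(-2) / ((5)·(7)) = -0.342857
ρ = √|-0.342857| = √0.342857 = 0.5855
ρ < 1, so Jacobi converges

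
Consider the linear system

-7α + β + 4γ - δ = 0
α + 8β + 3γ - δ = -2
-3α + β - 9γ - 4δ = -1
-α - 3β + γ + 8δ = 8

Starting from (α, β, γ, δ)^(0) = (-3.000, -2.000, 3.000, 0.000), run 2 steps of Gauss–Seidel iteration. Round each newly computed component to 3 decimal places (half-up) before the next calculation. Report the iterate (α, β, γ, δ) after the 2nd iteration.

(-0.624, 0.113, 0.037, 0.960)

Iteration 1:
  α = (0 - (1)·-2.000 - (4)·3.000 - (-1)·0.000) / (-7) = 1.429
  β = (-2 - (1)·1.429 - (3)·3.000 - (-1)·0.000) / (8) = -1.554
  γ = (-1 - (-3)·1.429 - (1)·-1.554 - (-4)·0.000) / (-9) = -0.538
  δ = (8 - (-1)·1.429 - (-3)·-1.554 - (1)·-0.538) / (8) = 0.663
Iteration 2:
  α = (0 - (1)·-1.554 - (4)·-0.538 - (-1)·0.663) / (-7) = -0.624
  β = (-2 - (1)·-0.624 - (3)·-0.538 - (-1)·0.663) / (8) = 0.113
  γ = (-1 - (-3)·-0.624 - (1)·0.113 - (-4)·0.663) / (-9) = 0.037
  δ = (8 - (-1)·-0.624 - (-3)·0.113 - (1)·0.037) / (8) = 0.960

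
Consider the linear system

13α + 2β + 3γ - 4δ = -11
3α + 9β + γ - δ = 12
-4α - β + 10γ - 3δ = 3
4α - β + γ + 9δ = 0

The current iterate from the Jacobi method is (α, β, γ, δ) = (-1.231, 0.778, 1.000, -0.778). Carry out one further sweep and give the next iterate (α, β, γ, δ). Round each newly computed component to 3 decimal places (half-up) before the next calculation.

(-1.436, 1.546, -0.348, 0.522)

One sweep:
  α = (-11 - (2)·0.778 - (3)·1.000 - (-4)·-0.778) / (13) = -1.436
  β = (12 - (3)·-1.231 - (1)·1.000 - (-1)·-0.778) / (9) = 1.546
  γ = (3 - (-4)·-1.231 - (-1)·0.778 - (-3)·-0.778) / (10) = -0.348
  δ = (0 - (4)·-1.231 - (-1)·0.778 - (1)·1.000) / (9) = 0.522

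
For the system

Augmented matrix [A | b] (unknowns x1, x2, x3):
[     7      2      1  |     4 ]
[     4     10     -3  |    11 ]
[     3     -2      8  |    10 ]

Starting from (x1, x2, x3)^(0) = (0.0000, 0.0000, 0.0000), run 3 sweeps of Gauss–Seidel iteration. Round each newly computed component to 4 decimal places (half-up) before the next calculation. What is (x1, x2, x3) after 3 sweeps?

Iteration 1:
  x1 = (4 - (2)·0.0000 - (1)·0.0000) / (7) = 0.5714
  x2 = (11 - (4)·0.5714 - (-3)·0.0000) / (10) = 0.8714
  x3 = (10 - (3)·0.5714 - (-2)·0.8714) / (8) = 1.2536
Iteration 2:
  x1 = (4 - (2)·0.8714 - (1)·1.2536) / (7) = 0.1434
  x2 = (11 - (4)·0.1434 - (-3)·1.2536) / (10) = 1.4187
  x3 = (10 - (3)·0.1434 - (-2)·1.4187) / (8) = 1.5509
Iteration 3:
  x1 = (4 - (2)·1.4187 - (1)·1.5509) / (7) = -0.0555
  x2 = (11 - (4)·-0.0555 - (-3)·1.5509) / (10) = 1.5875
  x3 = (10 - (3)·-0.0555 - (-2)·1.5875) / (8) = 1.6677

(-0.0555, 1.5875, 1.6677)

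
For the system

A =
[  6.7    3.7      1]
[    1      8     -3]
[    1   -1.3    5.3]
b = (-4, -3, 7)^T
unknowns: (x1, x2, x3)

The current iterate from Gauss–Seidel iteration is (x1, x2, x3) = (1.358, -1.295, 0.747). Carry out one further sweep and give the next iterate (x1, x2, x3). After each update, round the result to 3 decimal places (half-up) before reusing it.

(0.007, -0.096, 1.296)

One sweep:
  x1 = (-4 - (3.7)·-1.295 - (1)·0.747) / (6.7) = 0.007
  x2 = (-3 - (1)·0.007 - (-3)·0.747) / (8) = -0.096
  x3 = (7 - (1)·0.007 - (-1.3)·-0.096) / (5.3) = 1.296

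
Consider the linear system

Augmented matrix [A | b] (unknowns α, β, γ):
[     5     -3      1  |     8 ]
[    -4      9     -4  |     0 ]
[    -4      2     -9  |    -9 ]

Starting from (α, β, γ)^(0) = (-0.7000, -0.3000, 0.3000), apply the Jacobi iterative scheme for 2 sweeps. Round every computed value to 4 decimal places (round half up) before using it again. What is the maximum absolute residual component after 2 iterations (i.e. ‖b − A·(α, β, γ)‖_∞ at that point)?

4.8945

Iteration 1:
  α = (8 - (-3)·-0.3000 - (1)·0.3000) / (5) = 1.3600
  β = (0 - (-4)·-0.7000 - (-4)·0.3000) / (9) = -0.1778
  γ = (-9 - (-4)·-0.7000 - (2)·-0.3000) / (-9) = 1.2444
Iteration 2:
  α = (8 - (-3)·-0.1778 - (1)·1.2444) / (5) = 1.2444
  β = (0 - (-4)·1.3600 - (-4)·1.2444) / (9) = 1.1575
  γ = (-9 - (-4)·1.3600 - (2)·-0.1778) / (-9) = 0.3560
Residual b − A·x = (4.8945, -4.0159, -3.1334); ∞-norm = 4.8945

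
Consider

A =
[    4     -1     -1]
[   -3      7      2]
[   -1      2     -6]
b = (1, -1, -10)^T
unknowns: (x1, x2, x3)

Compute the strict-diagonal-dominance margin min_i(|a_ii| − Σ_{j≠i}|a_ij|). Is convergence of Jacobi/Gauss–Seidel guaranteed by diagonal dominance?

2

row 1: |4| − (1+1) = 2
row 2: |7| − (3+2) = 2
row 3: |-6| − (1+2) = 3
minimum over rows = 2 → strictly diagonally dominant (convergence guaranteed)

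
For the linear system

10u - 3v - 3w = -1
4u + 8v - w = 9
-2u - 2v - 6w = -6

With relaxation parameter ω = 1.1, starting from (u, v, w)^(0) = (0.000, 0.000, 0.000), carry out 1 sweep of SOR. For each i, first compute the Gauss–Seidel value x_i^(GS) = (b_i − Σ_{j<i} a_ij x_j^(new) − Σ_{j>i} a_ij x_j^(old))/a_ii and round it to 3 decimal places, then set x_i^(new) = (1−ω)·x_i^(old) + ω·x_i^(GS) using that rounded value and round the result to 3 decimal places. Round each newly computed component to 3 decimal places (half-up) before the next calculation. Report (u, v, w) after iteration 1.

(-0.110, 1.298, 0.664)

Iteration 1:
  u: GS value = (-1 - (-3)·0.000 - (-3)·0.000) / (10) = -0.100;  u ← (1−ω)·0.000 + ω·-0.100 = -0.110
  v: GS value = (9 - (4)·-0.110 - (-1)·0.000) / (8) = 1.180;  v ← (1−ω)·0.000 + ω·1.180 = 1.298
  w: GS value = (-6 - (-2)·-0.110 - (-2)·1.298) / (-6) = 0.604;  w ← (1−ω)·0.000 + ω·0.604 = 0.664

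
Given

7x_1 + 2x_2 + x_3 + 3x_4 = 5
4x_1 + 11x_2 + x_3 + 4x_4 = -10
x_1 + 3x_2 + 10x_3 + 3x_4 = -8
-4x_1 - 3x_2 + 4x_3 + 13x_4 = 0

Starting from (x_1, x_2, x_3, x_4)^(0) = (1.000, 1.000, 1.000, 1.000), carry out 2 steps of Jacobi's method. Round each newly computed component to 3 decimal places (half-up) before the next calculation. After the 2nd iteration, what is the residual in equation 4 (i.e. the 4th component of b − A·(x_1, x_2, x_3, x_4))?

3.978

Iteration 1:
  x_1 = (5 - (2)·1.000 - (1)·1.000 - (3)·1.000) / (7) = -0.143
  x_2 = (-10 - (4)·1.000 - (1)·1.000 - (4)·1.000) / (11) = -1.727
  x_3 = (-8 - (1)·1.000 - (3)·1.000 - (3)·1.000) / (10) = -1.500
  x_4 = (0 - (-4)·1.000 - (-3)·1.000 - (4)·1.000) / (13) = 0.231
Iteration 2:
  x_1 = (5 - (2)·-1.727 - (1)·-1.500 - (3)·0.231) / (7) = 1.323
  x_2 = (-10 - (4)·-0.143 - (1)·-1.500 - (4)·0.231) / (11) = -0.805
  x_3 = (-8 - (1)·-0.143 - (3)·-1.727 - (3)·0.231) / (10) = -0.337
  x_4 = (0 - (-4)·-0.143 - (-3)·-1.727 - (4)·-1.500) / (13) = 0.019
Residual b − A·x = (-2.371, -6.176, -3.595, 3.978)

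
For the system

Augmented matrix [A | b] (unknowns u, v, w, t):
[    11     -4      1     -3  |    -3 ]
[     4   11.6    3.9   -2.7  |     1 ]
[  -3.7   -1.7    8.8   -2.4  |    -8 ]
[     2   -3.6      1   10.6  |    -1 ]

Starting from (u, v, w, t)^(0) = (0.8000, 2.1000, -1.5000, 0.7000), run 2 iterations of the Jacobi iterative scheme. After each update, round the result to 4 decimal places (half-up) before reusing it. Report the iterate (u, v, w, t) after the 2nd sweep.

(0.0650, -0.0621, -0.3066, -0.0888)

Iteration 1:
  u = (-3 - (-4)·2.1000 - (1)·-1.5000 - (-3)·0.7000) / (11) = 0.8182
  v = (1 - (4)·0.8000 - (3.9)·-1.5000 - (-2.7)·0.7000) / (11.6) = 0.4776
  w = (-8 - (-3.7)·0.8000 - (-1.7)·2.1000 - (-2.4)·0.7000) / (8.8) = 0.0239
  t = (-1 - (2)·0.8000 - (-3.6)·2.1000 - (1)·-1.5000) / (10.6) = 0.6094
Iteration 2:
  u = (-3 - (-4)·0.4776 - (1)·0.0239 - (-3)·0.6094) / (11) = 0.0650
  v = (1 - (4)·0.8182 - (3.9)·0.0239 - (-2.7)·0.6094) / (11.6) = -0.0621
  w = (-8 - (-3.7)·0.8182 - (-1.7)·0.4776 - (-2.4)·0.6094) / (8.8) = -0.3066
  t = (-1 - (2)·0.8182 - (-3.6)·0.4776 - (1)·0.0239) / (10.6) = -0.0888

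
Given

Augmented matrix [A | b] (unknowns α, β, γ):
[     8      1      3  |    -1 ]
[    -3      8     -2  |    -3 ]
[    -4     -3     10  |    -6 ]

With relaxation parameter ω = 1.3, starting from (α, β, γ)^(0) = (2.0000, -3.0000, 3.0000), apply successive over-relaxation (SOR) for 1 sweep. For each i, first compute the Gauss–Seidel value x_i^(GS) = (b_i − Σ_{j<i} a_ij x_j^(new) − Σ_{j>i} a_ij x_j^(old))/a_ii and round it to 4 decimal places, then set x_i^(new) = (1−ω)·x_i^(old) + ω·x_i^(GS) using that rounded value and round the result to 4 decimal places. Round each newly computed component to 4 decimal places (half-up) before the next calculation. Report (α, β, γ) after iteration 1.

Iteration 1:
  α: GS value = (-1 - (1)·-3.0000 - (3)·3.0000) / (8) = -0.8750;  α ← (1−ω)·2.0000 + ω·-0.8750 = -1.7375
  β: GS value = (-3 - (-3)·-1.7375 - (-2)·3.0000) / (8) = -0.2766;  β ← (1−ω)·-3.0000 + ω·-0.2766 = 0.5404
  γ: GS value = (-6 - (-4)·-1.7375 - (-3)·0.5404) / (10) = -1.1329;  γ ← (1−ω)·3.0000 + ω·-1.1329 = -2.3728

(-1.7375, 0.5404, -2.3728)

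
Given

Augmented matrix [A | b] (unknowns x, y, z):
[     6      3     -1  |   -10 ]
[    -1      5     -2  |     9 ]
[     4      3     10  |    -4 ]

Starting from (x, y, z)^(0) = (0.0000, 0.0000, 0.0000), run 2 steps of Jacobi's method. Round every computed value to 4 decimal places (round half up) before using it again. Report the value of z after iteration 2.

-0.2733

Iteration 1:
  x = (-10 - (3)·0.0000 - (-1)·0.0000) / (6) = -1.6667
  y = (9 - (-1)·0.0000 - (-2)·0.0000) / (5) = 1.8000
  z = (-4 - (4)·0.0000 - (3)·0.0000) / (10) = -0.4000
Iteration 2:
  x = (-10 - (3)·1.8000 - (-1)·-0.4000) / (6) = -2.6333
  y = (9 - (-1)·-1.6667 - (-2)·-0.4000) / (5) = 1.3067
  z = (-4 - (4)·-1.6667 - (3)·1.8000) / (10) = -0.2733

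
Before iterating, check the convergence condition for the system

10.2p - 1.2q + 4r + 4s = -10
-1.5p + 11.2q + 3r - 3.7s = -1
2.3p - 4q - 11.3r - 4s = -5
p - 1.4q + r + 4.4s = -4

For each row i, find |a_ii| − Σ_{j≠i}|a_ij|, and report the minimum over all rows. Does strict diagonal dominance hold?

row 1: |10.2| − (1.2+4+4) = 1
row 2: |11.2| − (1.5+3+3.7) = 3
row 3: |-11.3| − (2.3+4+4) = 1
row 4: |4.4| − (1+1.4+1) = 1
minimum over rows = 1 → strictly diagonally dominant (convergence guaranteed)

1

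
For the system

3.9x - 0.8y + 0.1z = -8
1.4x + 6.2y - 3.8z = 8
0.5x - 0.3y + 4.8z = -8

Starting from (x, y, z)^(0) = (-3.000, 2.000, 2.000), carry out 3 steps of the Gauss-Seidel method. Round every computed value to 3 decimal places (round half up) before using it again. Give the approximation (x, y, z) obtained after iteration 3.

Iteration 1:
  x = (-8 - (-0.8)·2.000 - (0.1)·2.000) / (3.9) = -1.692
  y = (8 - (1.4)·-1.692 - (-3.8)·2.000) / (6.2) = 2.898
  z = (-8 - (0.5)·-1.692 - (-0.3)·2.898) / (4.8) = -1.309
Iteration 2:
  x = (-8 - (-0.8)·2.898 - (0.1)·-1.309) / (3.9) = -1.423
  y = (8 - (1.4)·-1.423 - (-3.8)·-1.309) / (6.2) = 0.809
  z = (-8 - (0.5)·-1.423 - (-0.3)·0.809) / (4.8) = -1.468
Iteration 3:
  x = (-8 - (-0.8)·0.809 - (0.1)·-1.468) / (3.9) = -1.848
  y = (8 - (1.4)·-1.848 - (-3.8)·-1.468) / (6.2) = 0.808
  z = (-8 - (0.5)·-1.848 - (-0.3)·0.808) / (4.8) = -1.424

(-1.848, 0.808, -1.424)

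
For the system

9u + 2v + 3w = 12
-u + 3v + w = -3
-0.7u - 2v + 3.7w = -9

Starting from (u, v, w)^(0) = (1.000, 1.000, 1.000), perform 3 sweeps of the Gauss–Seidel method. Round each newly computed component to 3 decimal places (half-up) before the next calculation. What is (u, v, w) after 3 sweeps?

Iteration 1:
  u = (12 - (2)·1.000 - (3)·1.000) / (9) = 0.778
  v = (-3 - (-1)·0.778 - (1)·1.000) / (3) = -1.074
  w = (-9 - (-0.7)·0.778 - (-2)·-1.074) / (3.7) = -2.866
Iteration 2:
  u = (12 - (2)·-1.074 - (3)·-2.866) / (9) = 2.527
  v = (-3 - (-1)·2.527 - (1)·-2.866) / (3) = 0.798
  w = (-9 - (-0.7)·2.527 - (-2)·0.798) / (3.7) = -1.523
Iteration 3:
  u = (12 - (2)·0.798 - (3)·-1.523) / (9) = 1.664
  v = (-3 - (-1)·1.664 - (1)·-1.523) / (3) = 0.062
  w = (-9 - (-0.7)·1.664 - (-2)·0.062) / (3.7) = -2.084

(1.664, 0.062, -2.084)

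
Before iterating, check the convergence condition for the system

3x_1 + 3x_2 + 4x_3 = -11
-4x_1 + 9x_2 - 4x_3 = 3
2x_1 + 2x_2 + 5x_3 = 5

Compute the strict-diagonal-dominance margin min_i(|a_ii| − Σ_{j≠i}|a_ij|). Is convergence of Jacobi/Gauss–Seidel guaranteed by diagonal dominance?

-4

row 1: |3| − (3+4) = -4
row 2: |9| − (4+4) = 1
row 3: |5| − (2+2) = 1
minimum over rows = -4 → not strictly diagonally dominant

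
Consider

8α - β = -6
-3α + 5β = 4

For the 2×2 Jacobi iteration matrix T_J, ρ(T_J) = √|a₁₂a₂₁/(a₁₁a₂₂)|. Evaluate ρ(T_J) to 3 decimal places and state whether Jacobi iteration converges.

0.274

a₁₂a₂₁/(a₁₁a₂₂) = (-1)·(-3) / ((8)·(5)) = 0.075000
ρ = √|0.075000| = √0.075000 = 0.274
ρ < 1, so Jacobi converges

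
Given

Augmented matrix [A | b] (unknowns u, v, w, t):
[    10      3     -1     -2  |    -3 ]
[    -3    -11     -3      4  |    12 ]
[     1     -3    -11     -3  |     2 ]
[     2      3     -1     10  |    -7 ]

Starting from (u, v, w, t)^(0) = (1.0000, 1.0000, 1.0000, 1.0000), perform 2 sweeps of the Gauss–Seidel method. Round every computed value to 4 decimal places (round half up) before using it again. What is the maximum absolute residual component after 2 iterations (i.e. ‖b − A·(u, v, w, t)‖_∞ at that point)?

Iteration 1:
  u = (-3 - (3)·1.0000 - (-1)·1.0000 - (-2)·1.0000) / (10) = -0.3000
  v = (12 - (-3)·-0.3000 - (-3)·1.0000 - (4)·1.0000) / (-11) = -0.9182
  w = (2 - (1)·-0.3000 - (-3)·-0.9182 - (-3)·1.0000) / (-11) = -0.2314
  t = (-7 - (2)·-0.3000 - (3)·-0.9182 - (-1)·-0.2314) / (10) = -0.3877
Iteration 2:
  u = (-3 - (3)·-0.9182 - (-1)·-0.2314 - (-2)·-0.3877) / (10) = -0.1252
  v = (12 - (-3)·-0.1252 - (-3)·-0.2314 - (4)·-0.3877) / (-11) = -1.1346
  w = (2 - (1)·-0.1252 - (-3)·-1.1346 - (-3)·-0.3877) / (-11) = 0.2220
  t = (-7 - (2)·-0.1252 - (3)·-1.1346 - (-1)·0.2220) / (10) = -0.3124
Residual b − A·x = (1.2530, 1.0594, 0.2262, 0.0002); ∞-norm = 1.2530

1.2530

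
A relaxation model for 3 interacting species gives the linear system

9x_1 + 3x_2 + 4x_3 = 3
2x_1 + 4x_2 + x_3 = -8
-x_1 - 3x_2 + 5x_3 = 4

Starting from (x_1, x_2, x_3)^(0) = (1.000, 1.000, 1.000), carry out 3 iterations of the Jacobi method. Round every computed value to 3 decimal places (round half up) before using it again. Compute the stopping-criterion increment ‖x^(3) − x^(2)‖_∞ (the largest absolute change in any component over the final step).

0.938

Iteration 1:
  x_1 = (3 - (3)·1.000 - (4)·1.000) / (9) = -0.444
  x_2 = (-8 - (2)·1.000 - (1)·1.000) / (4) = -2.750
  x_3 = (4 - (-1)·1.000 - (-3)·1.000) / (5) = 1.600
Iteration 2:
  x_1 = (3 - (3)·-2.750 - (4)·1.600) / (9) = 0.539
  x_2 = (-8 - (2)·-0.444 - (1)·1.600) / (4) = -2.178
  x_3 = (4 - (-1)·-0.444 - (-3)·-2.750) / (5) = -0.939
Iteration 3:
  x_1 = (3 - (3)·-2.178 - (4)·-0.939) / (9) = 1.477
  x_2 = (-8 - (2)·0.539 - (1)·-0.939) / (4) = -2.035
  x_3 = (4 - (-1)·0.539 - (-3)·-2.178) / (5) = -0.399
Change: (0.938, 0.143, 0.540) → max |·| = 0.938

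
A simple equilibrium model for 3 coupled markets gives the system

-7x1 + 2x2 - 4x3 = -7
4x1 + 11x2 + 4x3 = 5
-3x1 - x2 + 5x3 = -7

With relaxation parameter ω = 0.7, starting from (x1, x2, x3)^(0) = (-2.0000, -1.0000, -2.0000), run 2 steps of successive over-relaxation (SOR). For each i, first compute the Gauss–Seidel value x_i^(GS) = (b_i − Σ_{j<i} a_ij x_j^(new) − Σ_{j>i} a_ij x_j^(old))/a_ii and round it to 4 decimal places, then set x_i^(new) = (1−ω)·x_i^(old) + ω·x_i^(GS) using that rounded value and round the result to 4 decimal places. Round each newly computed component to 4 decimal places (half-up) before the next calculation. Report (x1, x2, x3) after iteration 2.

(1.4747, 0.3624, -0.6810)

Iteration 1:
  x1: GS value = (-7 - (2)·-1.0000 - (-4)·-2.0000) / (-7) = 1.8571;  x1 ← (1−ω)·-2.0000 + ω·1.8571 = 0.7000
  x2: GS value = (5 - (4)·0.7000 - (4)·-2.0000) / (11) = 0.9273;  x2 ← (1−ω)·-1.0000 + ω·0.9273 = 0.3491
  x3: GS value = (-7 - (-3)·0.7000 - (-1)·0.3491) / (5) = -0.9102;  x3 ← (1−ω)·-2.0000 + ω·-0.9102 = -1.2371
Iteration 2:
  x1: GS value = (-7 - (2)·0.3491 - (-4)·-1.2371) / (-7) = 1.8067;  x1 ← (1−ω)·0.7000 + ω·1.8067 = 1.4747
  x2: GS value = (5 - (4)·1.4747 - (4)·-1.2371) / (11) = 0.3681;  x2 ← (1−ω)·0.3491 + ω·0.3681 = 0.3624
  x3: GS value = (-7 - (-3)·1.4747 - (-1)·0.3624) / (5) = -0.4427;  x3 ← (1−ω)·-1.2371 + ω·-0.4427 = -0.6810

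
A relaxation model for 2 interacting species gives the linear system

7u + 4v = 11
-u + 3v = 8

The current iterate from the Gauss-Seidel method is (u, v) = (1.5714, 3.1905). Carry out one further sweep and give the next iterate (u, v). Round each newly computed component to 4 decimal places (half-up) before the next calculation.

One sweep:
  u = (11 - (4)·3.1905) / (7) = -0.2517
  v = (8 - (-1)·-0.2517) / (3) = 2.5828

(-0.2517, 2.5828)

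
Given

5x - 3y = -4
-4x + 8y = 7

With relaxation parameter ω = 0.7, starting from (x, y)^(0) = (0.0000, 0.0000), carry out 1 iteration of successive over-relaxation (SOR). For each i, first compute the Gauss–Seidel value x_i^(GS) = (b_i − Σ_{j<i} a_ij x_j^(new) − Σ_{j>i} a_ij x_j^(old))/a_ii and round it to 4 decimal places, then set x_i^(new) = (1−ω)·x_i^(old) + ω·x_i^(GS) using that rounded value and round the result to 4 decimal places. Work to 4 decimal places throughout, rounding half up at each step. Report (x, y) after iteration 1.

(-0.5600, 0.4165)

Iteration 1:
  x: GS value = (-4 - (-3)·0.0000) / (5) = -0.8000;  x ← (1−ω)·0.0000 + ω·-0.8000 = -0.5600
  y: GS value = (7 - (-4)·-0.5600) / (8) = 0.5950;  y ← (1−ω)·0.0000 + ω·0.5950 = 0.4165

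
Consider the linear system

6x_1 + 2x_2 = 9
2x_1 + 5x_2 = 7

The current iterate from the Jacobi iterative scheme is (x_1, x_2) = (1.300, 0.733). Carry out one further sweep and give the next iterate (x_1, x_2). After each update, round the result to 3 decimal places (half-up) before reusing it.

(1.256, 0.880)

One sweep:
  x_1 = (9 - (2)·0.733) / (6) = 1.256
  x_2 = (7 - (2)·1.300) / (5) = 0.880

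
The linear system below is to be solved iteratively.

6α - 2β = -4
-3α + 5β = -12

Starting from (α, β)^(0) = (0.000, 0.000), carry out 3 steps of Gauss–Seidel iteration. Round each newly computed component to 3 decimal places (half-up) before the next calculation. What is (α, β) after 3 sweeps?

Iteration 1:
  α = (-4 - (-2)·0.000) / (6) = -0.667
  β = (-12 - (-3)·-0.667) / (5) = -2.800
Iteration 2:
  α = (-4 - (-2)·-2.800) / (6) = -1.600
  β = (-12 - (-3)·-1.600) / (5) = -3.360
Iteration 3:
  α = (-4 - (-2)·-3.360) / (6) = -1.787
  β = (-12 - (-3)·-1.787) / (5) = -3.472

(-1.787, -3.472)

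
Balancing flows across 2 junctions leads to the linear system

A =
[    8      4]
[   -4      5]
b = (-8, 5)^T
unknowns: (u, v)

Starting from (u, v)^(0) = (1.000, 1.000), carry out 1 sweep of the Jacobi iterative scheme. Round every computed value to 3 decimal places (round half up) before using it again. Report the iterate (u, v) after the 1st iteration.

(-1.500, 1.800)

Iteration 1:
  u = (-8 - (4)·1.000) / (8) = -1.500
  v = (5 - (-4)·1.000) / (5) = 1.800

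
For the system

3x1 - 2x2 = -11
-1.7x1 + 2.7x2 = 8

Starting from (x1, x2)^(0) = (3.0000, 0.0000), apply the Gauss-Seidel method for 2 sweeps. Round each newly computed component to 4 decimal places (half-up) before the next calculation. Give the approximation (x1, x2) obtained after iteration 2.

Iteration 1:
  x1 = (-11 - (-2)·0.0000) / (3) = -3.6667
  x2 = (8 - (-1.7)·-3.6667) / (2.7) = 0.6543
Iteration 2:
  x1 = (-11 - (-2)·0.6543) / (3) = -3.2305
  x2 = (8 - (-1.7)·-3.2305) / (2.7) = 0.9289

(-3.2305, 0.9289)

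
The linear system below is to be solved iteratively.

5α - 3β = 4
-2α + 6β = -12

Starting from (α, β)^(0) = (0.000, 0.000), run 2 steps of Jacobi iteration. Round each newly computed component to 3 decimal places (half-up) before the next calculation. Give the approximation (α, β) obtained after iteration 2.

Iteration 1:
  α = (4 - (-3)·0.000) / (5) = 0.800
  β = (-12 - (-2)·0.000) / (6) = -2.000
Iteration 2:
  α = (4 - (-3)·-2.000) / (5) = -0.400
  β = (-12 - (-2)·0.800) / (6) = -1.733

(-0.400, -1.733)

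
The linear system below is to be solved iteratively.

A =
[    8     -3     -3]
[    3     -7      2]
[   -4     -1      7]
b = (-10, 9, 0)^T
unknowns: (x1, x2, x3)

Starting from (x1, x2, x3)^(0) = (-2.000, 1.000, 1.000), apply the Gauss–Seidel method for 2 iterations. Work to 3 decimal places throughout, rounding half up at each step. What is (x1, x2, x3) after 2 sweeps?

Iteration 1:
  x1 = (-10 - (-3)·1.000 - (-3)·1.000) / (8) = -0.500
  x2 = (9 - (3)·-0.500 - (2)·1.000) / (-7) = -1.214
  x3 = (0 - (-4)·-0.500 - (-1)·-1.214) / (7) = -0.459
Iteration 2:
  x1 = (-10 - (-3)·-1.214 - (-3)·-0.459) / (8) = -1.877
  x2 = (9 - (3)·-1.877 - (2)·-0.459) / (-7) = -2.221
  x3 = (0 - (-4)·-1.877 - (-1)·-2.221) / (7) = -1.390

(-1.877, -2.221, -1.390)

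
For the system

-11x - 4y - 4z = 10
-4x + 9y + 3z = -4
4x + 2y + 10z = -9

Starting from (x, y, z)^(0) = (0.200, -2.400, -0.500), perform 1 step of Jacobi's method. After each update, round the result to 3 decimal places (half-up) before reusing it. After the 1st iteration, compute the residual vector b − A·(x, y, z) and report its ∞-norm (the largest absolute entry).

8.839

Iteration 1:
  x = (10 - (-4)·-2.400 - (-4)·-0.500) / (-11) = 0.145
  y = (-4 - (-4)·0.200 - (3)·-0.500) / (9) = -0.189
  z = (-9 - (4)·0.200 - (2)·-2.400) / (10) = -0.500
Residual b − A·x = (8.839, -0.219, -4.202); ∞-norm = 8.839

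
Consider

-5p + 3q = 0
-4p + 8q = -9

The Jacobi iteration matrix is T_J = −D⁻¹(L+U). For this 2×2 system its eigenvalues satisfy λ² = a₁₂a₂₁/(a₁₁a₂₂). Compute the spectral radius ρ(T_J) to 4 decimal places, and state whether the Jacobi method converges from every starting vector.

0.5477

a₁₂a₂₁/(a₁₁a₂₂) = (3)·(-4) / ((-5)·(8)) = 0.300000
ρ = √|0.300000| = √0.300000 = 0.5477
ρ < 1, so Jacobi converges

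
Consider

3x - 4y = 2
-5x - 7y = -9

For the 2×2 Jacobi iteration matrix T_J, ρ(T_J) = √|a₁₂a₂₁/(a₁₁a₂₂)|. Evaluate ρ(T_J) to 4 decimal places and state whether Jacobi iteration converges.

a₁₂a₂₁/(a₁₁a₂₂) = (-4)·(-5) / ((3)·(-7)) = -0.952381
ρ = √|-0.952381| = √0.952381 = 0.9759
ρ < 1, so Jacobi converges

0.9759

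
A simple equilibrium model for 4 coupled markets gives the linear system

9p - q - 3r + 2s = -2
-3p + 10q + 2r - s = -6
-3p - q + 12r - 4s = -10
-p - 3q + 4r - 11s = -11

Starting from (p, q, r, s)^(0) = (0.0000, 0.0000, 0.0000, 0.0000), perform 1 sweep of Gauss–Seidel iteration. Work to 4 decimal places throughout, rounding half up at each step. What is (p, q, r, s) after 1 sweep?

(-0.2222, -0.6667, -0.9444, 0.8586)

Iteration 1:
  p = (-2 - (-1)·0.0000 - (-3)·0.0000 - (2)·0.0000) / (9) = -0.2222
  q = (-6 - (-3)·-0.2222 - (2)·0.0000 - (-1)·0.0000) / (10) = -0.6667
  r = (-10 - (-3)·-0.2222 - (-1)·-0.6667 - (-4)·0.0000) / (12) = -0.9444
  s = (-11 - (-1)·-0.2222 - (-3)·-0.6667 - (4)·-0.9444) / (-11) = 0.8586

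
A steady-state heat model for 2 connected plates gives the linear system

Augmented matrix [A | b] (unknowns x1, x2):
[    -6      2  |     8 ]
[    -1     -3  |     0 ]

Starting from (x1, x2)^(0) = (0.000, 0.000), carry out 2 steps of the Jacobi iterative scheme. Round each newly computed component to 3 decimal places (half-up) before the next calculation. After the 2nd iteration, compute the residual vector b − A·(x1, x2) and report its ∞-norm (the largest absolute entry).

Iteration 1:
  x1 = (8 - (2)·0.000) / (-6) = -1.333
  x2 = (0 - (-1)·0.000) / (-3) = 0.000
Iteration 2:
  x1 = (8 - (2)·0.000) / (-6) = -1.333
  x2 = (0 - (-1)·-1.333) / (-3) = 0.444
Residual b − A·x = (-0.886, -0.001); ∞-norm = 0.886

0.886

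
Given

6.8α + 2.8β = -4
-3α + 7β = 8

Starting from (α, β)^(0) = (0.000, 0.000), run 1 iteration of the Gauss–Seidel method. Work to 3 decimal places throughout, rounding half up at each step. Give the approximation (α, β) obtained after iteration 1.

(-0.588, 0.891)

Iteration 1:
  α = (-4 - (2.8)·0.000) / (6.8) = -0.588
  β = (8 - (-3)·-0.588) / (7) = 0.891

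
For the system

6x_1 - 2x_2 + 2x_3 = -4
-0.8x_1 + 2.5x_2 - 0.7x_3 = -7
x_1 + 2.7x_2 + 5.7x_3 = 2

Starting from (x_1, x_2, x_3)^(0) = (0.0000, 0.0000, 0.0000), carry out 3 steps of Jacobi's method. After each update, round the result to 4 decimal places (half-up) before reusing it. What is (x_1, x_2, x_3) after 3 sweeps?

Iteration 1:
  x_1 = (-4 - (-2)·0.0000 - (2)·0.0000) / (6) = -0.6667
  x_2 = (-7 - (-0.8)·0.0000 - (-0.7)·0.0000) / (2.5) = -2.8000
  x_3 = (2 - (1)·0.0000 - (2.7)·0.0000) / (5.7) = 0.3509
Iteration 2:
  x_1 = (-4 - (-2)·-2.8000 - (2)·0.3509) / (6) = -1.7170
  x_2 = (-7 - (-0.8)·-0.6667 - (-0.7)·0.3509) / (2.5) = -2.9151
  x_3 = (2 - (1)·-0.6667 - (2.7)·-2.8000) / (5.7) = 1.7942
Iteration 3:
  x_1 = (-4 - (-2)·-2.9151 - (2)·1.7942) / (6) = -2.2364
  x_2 = (-7 - (-0.8)·-1.7170 - (-0.7)·1.7942) / (2.5) = -2.8471
  x_3 = (2 - (1)·-1.7170 - (2.7)·-2.9151) / (5.7) = 2.0329

(-2.2364, -2.8471, 2.0329)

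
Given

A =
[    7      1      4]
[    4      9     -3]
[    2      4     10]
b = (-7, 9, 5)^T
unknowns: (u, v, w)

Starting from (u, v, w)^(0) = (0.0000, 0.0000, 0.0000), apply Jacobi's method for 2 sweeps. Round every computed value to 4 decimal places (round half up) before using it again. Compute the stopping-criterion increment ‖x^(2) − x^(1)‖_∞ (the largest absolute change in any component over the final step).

Iteration 1:
  u = (-7 - (1)·0.0000 - (4)·0.0000) / (7) = -1.0000
  v = (9 - (4)·0.0000 - (-3)·0.0000) / (9) = 1.0000
  w = (5 - (2)·0.0000 - (4)·0.0000) / (10) = 0.5000
Iteration 2:
  u = (-7 - (1)·1.0000 - (4)·0.5000) / (7) = -1.4286
  v = (9 - (4)·-1.0000 - (-3)·0.5000) / (9) = 1.6111
  w = (5 - (2)·-1.0000 - (4)·1.0000) / (10) = 0.3000
Change: (-0.4286, 0.6111, -0.2000) → max |·| = 0.6111

0.6111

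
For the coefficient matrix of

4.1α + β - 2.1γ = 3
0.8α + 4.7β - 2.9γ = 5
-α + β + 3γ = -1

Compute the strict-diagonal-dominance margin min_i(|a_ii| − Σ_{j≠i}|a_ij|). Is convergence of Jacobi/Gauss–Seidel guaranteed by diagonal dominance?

row 1: |4.1| − (1+2.1) = 1
row 2: |4.7| − (0.8+2.9) = 1
row 3: |3| − (1+1) = 1
minimum over rows = 1 → strictly diagonally dominant (convergence guaranteed)

1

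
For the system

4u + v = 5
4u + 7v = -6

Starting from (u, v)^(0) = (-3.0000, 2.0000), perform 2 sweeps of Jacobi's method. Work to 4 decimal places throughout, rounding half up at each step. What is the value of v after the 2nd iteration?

Iteration 1:
  u = (5 - (1)·2.0000) / (4) = 0.7500
  v = (-6 - (4)·-3.0000) / (7) = 0.8571
Iteration 2:
  u = (5 - (1)·0.8571) / (4) = 1.0357
  v = (-6 - (4)·0.7500) / (7) = -1.2857

-1.2857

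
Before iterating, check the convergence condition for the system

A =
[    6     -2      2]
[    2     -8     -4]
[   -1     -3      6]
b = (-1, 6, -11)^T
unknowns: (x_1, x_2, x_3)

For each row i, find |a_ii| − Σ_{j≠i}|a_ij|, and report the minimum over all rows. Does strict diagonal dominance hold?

row 1: |6| − (2+2) = 2
row 2: |-8| − (2+4) = 2
row 3: |6| − (1+3) = 2
minimum over rows = 2 → strictly diagonally dominant (convergence guaranteed)

2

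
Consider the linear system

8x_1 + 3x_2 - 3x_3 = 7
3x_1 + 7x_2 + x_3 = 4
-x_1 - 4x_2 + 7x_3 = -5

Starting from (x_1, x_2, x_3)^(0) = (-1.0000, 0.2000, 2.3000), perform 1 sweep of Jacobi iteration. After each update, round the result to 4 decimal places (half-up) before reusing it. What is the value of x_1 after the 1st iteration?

Iteration 1:
  x_1 = (7 - (3)·0.2000 - (-3)·2.3000) / (8) = 1.6625
  x_2 = (4 - (3)·-1.0000 - (1)·2.3000) / (7) = 0.6714
  x_3 = (-5 - (-1)·-1.0000 - (-4)·0.2000) / (7) = -0.7429

1.6625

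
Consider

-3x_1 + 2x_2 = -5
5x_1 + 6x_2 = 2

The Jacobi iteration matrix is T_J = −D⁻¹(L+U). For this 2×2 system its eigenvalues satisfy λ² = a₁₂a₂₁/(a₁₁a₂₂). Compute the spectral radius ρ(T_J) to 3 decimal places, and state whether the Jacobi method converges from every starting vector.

a₁₂a₂₁/(a₁₁a₂₂) = (2)·(5) / ((-3)·(6)) = -0.555556
ρ = √|-0.555556| = √0.555556 = 0.745
ρ < 1, so Jacobi converges

0.745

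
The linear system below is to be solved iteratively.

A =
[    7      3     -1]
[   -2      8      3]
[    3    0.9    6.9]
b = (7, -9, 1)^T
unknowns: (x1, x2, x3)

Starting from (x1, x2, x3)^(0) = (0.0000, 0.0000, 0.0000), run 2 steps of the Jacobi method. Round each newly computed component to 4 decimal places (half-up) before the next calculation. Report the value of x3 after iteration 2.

Iteration 1:
  x1 = (7 - (3)·0.0000 - (-1)·0.0000) / (7) = 1.0000
  x2 = (-9 - (-2)·0.0000 - (3)·0.0000) / (8) = -1.1250
  x3 = (1 - (3)·0.0000 - (0.9)·0.0000) / (6.9) = 0.1449
Iteration 2:
  x1 = (7 - (3)·-1.1250 - (-1)·0.1449) / (7) = 1.5028
  x2 = (-9 - (-2)·1.0000 - (3)·0.1449) / (8) = -0.9293
  x3 = (1 - (3)·1.0000 - (0.9)·-1.1250) / (6.9) = -0.1431

-0.1431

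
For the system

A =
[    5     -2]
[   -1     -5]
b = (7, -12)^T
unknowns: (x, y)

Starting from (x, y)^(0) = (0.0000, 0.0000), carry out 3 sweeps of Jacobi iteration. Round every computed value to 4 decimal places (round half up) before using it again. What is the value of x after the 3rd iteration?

Iteration 1:
  x = (7 - (-2)·0.0000) / (5) = 1.4000
  y = (-12 - (-1)·0.0000) / (-5) = 2.4000
Iteration 2:
  x = (7 - (-2)·2.4000) / (5) = 2.3600
  y = (-12 - (-1)·1.4000) / (-5) = 2.1200
Iteration 3:
  x = (7 - (-2)·2.1200) / (5) = 2.2480
  y = (-12 - (-1)·2.3600) / (-5) = 1.9280

2.2480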